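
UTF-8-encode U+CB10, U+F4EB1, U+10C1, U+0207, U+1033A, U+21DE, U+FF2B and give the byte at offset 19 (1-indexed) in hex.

1-indexed offset 19 is 0-indexed offset 18.
U+CB10 → 3-byte form EC AC 90 at offsets 0–2.
U+F4EB1 → 4-byte form F3 B4 BA B1 at offsets 3–6.
U+10C1 → 3-byte form E1 83 81 at offsets 7–9.
U+0207 → 2-byte form C8 87 at offsets 10–11.
U+1033A → 4-byte form F0 90 8C BA at offsets 12–15.
U+21DE → 3-byte form E2 87 9E at offsets 16–18.
Offset 18 falls in char 6's range; it's byte 3 of E2 87 9E = 0x9E.

0x9E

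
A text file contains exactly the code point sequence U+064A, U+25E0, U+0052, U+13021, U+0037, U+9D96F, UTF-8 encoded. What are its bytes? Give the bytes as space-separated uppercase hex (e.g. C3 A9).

U+064A: 2-byte form → D9 8A.
U+25E0: 3-byte form → E2 97 A0.
U+0052: 1-byte form → 52.
U+13021: 4-byte form → F0 93 80 A1.
U+0037: 1-byte form → 37.
U+9D96F: 4-byte form → F2 9D A5 AF.
Concatenated (15 bytes): D9 8A E2 97 A0 52 F0 93 80 A1 37 F2 9D A5 AF.

D9 8A E2 97 A0 52 F0 93 80 A1 37 F2 9D A5 AF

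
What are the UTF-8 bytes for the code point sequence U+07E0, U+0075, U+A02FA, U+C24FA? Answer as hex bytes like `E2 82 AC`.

DF A0 75 F2 A0 8B BA F3 82 93 BA

U+07E0: 2-byte form → DF A0.
U+0075: 1-byte form → 75.
U+A02FA: 4-byte form → F2 A0 8B BA.
U+C24FA: 4-byte form → F3 82 93 BA.
Concatenated (11 bytes): DF A0 75 F2 A0 8B BA F3 82 93 BA.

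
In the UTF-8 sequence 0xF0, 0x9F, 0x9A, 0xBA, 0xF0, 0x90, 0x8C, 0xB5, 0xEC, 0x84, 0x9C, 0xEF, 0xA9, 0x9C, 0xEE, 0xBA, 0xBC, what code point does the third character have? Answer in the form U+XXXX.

Offset 0: leading byte 0xF0 = 11110000 → 4-byte char #1 = F0 9F 9A BA.
Offset 4: leading byte 0xF0 = 11110000 → 4-byte char #2 = F0 90 8C B5.
Offset 8: leading byte 0xEC = 11101100 → 3-byte char #3 = EC 84 9C.
Leading byte 0xEC = 11101100 matches 1110xxxx → 3-byte sequence.
Byte 1: 0xEC = 11101100, payload 1100 (4 bits).
Byte 2: 0x84 = 10000100 (10xxxxxx ✓), payload 000100.
Byte 3: 0x9C = 10011100 (10xxxxxx ✓), payload 011100.
Concatenate: 1100000100011100 = 0xC11C (16 bits → U+C11C).

U+C11C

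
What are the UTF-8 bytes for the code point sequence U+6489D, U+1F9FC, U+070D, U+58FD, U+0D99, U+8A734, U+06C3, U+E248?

F1 A4 A2 9D F0 9F A7 BC DC 8D E5 A3 BD E0 B6 99 F2 8A 9C B4 DB 83 EE 89 88

U+6489D: 4-byte form → F1 A4 A2 9D.
U+1F9FC: 4-byte form → F0 9F A7 BC.
U+070D: 2-byte form → DC 8D.
U+58FD: 3-byte form → E5 A3 BD.
U+0D99: 3-byte form → E0 B6 99.
U+8A734: 4-byte form → F2 8A 9C B4.
U+06C3: 2-byte form → DB 83.
U+E248: 3-byte form → EE 89 88.
Concatenated (25 bytes): F1 A4 A2 9D F0 9F A7 BC DC 8D E5 A3 BD E0 B6 99 F2 8A 9C B4 DB 83 EE 89 88.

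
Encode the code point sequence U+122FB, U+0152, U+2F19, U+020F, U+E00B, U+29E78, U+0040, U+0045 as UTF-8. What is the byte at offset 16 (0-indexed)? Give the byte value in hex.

0xB9

U+122FB → 4-byte form F0 92 8B BB at offsets 0–3.
U+0152 → 2-byte form C5 92 at offsets 4–5.
U+2F19 → 3-byte form E2 BC 99 at offsets 6–8.
U+020F → 2-byte form C8 8F at offsets 9–10.
U+E00B → 3-byte form EE 80 8B at offsets 11–13.
U+29E78 → 4-byte form F0 A9 B9 B8 at offsets 14–17.
Offset 16 falls in char 6's range; it's byte 3 of F0 A9 B9 B8 = 0xB9.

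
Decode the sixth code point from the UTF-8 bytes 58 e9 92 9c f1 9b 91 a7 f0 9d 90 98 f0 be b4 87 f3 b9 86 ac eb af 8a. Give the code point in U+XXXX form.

U+F91AC

Offset 0: leading byte 0x58 = 01011000 → 1-byte char #1 = 58.
Offset 1: leading byte 0xE9 = 11101001 → 3-byte char #2 = E9 92 9C.
Offset 4: leading byte 0xF1 = 11110001 → 4-byte char #3 = F1 9B 91 A7.
Offset 8: leading byte 0xF0 = 11110000 → 4-byte char #4 = F0 9D 90 98.
Offset 12: leading byte 0xF0 = 11110000 → 4-byte char #5 = F0 BE B4 87.
Offset 16: leading byte 0xF3 = 11110011 → 4-byte char #6 = F3 B9 86 AC.
Leading byte 0xF3 = 11110011 matches 11110xxx → 4-byte sequence.
Byte 1: 0xF3 = 11110011, payload 011 (3 bits).
Byte 2: 0xB9 = 10111001 (10xxxxxx ✓), payload 111001.
Byte 3: 0x86 = 10000110 (10xxxxxx ✓), payload 000110.
Byte 4: 0xAC = 10101100 (10xxxxxx ✓), payload 101100.
Concatenate: 011111001000110101100 = 0xF91AC (21 bits → U+F91AC).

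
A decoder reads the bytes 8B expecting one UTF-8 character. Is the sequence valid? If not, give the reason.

invalid (continuation byte with no leading byte)

Byte 0x8B = 10001011 has the form 10xxxxxx — a continuation byte — but there is no preceding leading byte.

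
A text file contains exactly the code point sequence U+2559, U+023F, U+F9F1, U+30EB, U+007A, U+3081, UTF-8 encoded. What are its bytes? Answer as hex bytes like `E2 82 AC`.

E2 95 99 C8 BF EF A7 B1 E3 83 AB 7A E3 82 81

U+2559: 3-byte form → E2 95 99.
U+023F: 2-byte form → C8 BF.
U+F9F1: 3-byte form → EF A7 B1.
U+30EB: 3-byte form → E3 83 AB.
U+007A: 1-byte form → 7A.
U+3081: 3-byte form → E3 82 81.
Concatenated (15 bytes): E2 95 99 C8 BF EF A7 B1 E3 83 AB 7A E3 82 81.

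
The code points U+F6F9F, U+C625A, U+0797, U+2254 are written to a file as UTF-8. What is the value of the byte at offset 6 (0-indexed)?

U+F6F9F → 4-byte form F3 B6 BE 9F at offsets 0–3.
U+C625A → 4-byte form F3 86 89 9A at offsets 4–7.
Offset 6 falls in char 2's range; it's byte 3 of F3 86 89 9A = 0x89.

0x89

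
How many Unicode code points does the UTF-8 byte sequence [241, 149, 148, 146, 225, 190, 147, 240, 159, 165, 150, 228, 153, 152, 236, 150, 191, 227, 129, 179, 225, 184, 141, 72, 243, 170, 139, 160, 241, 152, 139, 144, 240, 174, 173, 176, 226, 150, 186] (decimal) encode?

12

Byte at offset 0: 0xF1 = 11110001 → 4-byte char (#1). Advance 4.
Byte at offset 4: 0xE1 = 11100001 → 3-byte char (#2). Advance 3.
Byte at offset 7: 0xF0 = 11110000 → 4-byte char (#3). Advance 4.
Byte at offset 11: 0xE4 = 11100100 → 3-byte char (#4). Advance 3.
Byte at offset 14: 0xEC = 11101100 → 3-byte char (#5). Advance 3.
Byte at offset 17: 0xE3 = 11100011 → 3-byte char (#6). Advance 3.
Byte at offset 20: 0xE1 = 11100001 → 3-byte char (#7). Advance 3.
Byte at offset 23: 0x48 = 01001000 → 1-byte char (#8). Advance 1.
Byte at offset 24: 0xF3 = 11110011 → 4-byte char (#9). Advance 4.
Byte at offset 28: 0xF1 = 11110001 → 4-byte char (#10). Advance 4.
Byte at offset 32: 0xF0 = 11110000 → 4-byte char (#11). Advance 4.
Byte at offset 36: 0xE2 = 11100010 → 3-byte char (#12). Advance 3.
Reached end at offset 39 after 12 code points.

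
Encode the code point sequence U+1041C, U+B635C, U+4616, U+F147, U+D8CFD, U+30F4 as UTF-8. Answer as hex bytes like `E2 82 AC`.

F0 90 90 9C F2 B6 8D 9C E4 98 96 EF 85 87 F3 98 B3 BD E3 83 B4

U+1041C: 4-byte form → F0 90 90 9C.
U+B635C: 4-byte form → F2 B6 8D 9C.
U+4616: 3-byte form → E4 98 96.
U+F147: 3-byte form → EF 85 87.
U+D8CFD: 4-byte form → F3 98 B3 BD.
U+30F4: 3-byte form → E3 83 B4.
Concatenated (21 bytes): F0 90 90 9C F2 B6 8D 9C E4 98 96 EF 85 87 F3 98 B3 BD E3 83 B4.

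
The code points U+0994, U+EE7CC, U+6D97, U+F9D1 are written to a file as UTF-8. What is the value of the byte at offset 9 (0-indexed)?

U+0994 → 3-byte form E0 A6 94 at offsets 0–2.
U+EE7CC → 4-byte form F3 AE 9F 8C at offsets 3–6.
U+6D97 → 3-byte form E6 B6 97 at offsets 7–9.
Offset 9 falls in char 3's range; it's byte 3 of E6 B6 97 = 0x97.

0x97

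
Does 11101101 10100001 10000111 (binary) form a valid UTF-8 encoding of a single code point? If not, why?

invalid (encodes a surrogate (U+D800–U+DFFF))

Structurally a 3-byte sequence; payload = 0xD847.
But 0xD847 is in U+D800–U+DFFF, the surrogate range. Surrogates are not Unicode scalar values and are forbidden in UTF-8.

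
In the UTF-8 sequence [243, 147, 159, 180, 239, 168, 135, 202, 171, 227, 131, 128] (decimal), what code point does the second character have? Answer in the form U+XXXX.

Offset 0: leading byte 0xF3 = 11110011 → 4-byte char #1 = F3 93 9F B4.
Offset 4: leading byte 0xEF = 11101111 → 3-byte char #2 = EF A8 87.
Leading byte 0xEF = 11101111 matches 1110xxxx → 3-byte sequence.
Byte 1: 0xEF = 11101111, payload 1111 (4 bits).
Byte 2: 0xA8 = 10101000 (10xxxxxx ✓), payload 101000.
Byte 3: 0x87 = 10000111 (10xxxxxx ✓), payload 000111.
Concatenate: 1111101000000111 = 0xFA07 (16 bits → U+FA07).

U+FA07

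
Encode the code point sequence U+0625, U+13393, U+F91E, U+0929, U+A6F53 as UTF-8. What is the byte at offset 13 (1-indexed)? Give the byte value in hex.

1-indexed offset 13 is 0-indexed offset 12.
U+0625 → 2-byte form D8 A5 at offsets 0–1.
U+13393 → 4-byte form F0 93 8E 93 at offsets 2–5.
U+F91E → 3-byte form EF A4 9E at offsets 6–8.
U+0929 → 3-byte form E0 A4 A9 at offsets 9–11.
U+A6F53 → 4-byte form F2 A6 BD 93 at offsets 12–15.
Offset 12 falls in char 5's range; it's byte 1 of F2 A6 BD 93 = 0xF2.

0xF2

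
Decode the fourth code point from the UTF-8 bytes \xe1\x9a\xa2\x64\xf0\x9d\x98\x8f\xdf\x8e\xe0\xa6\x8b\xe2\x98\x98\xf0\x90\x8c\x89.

Offset 0: leading byte 0xE1 = 11100001 → 3-byte char #1 = E1 9A A2.
Offset 3: leading byte 0x64 = 01100100 → 1-byte char #2 = 64.
Offset 4: leading byte 0xF0 = 11110000 → 4-byte char #3 = F0 9D 98 8F.
Offset 8: leading byte 0xDF = 11011111 → 2-byte char #4 = DF 8E.
Leading byte 0xDF = 11011111 matches 110xxxxx → 2-byte sequence.
Byte 1: 0xDF = 11011111, payload 11111 (5 bits).
Byte 2: 0x8E = 10001110 (10xxxxxx ✓), payload 001110.
Concatenate: 11111001110 = 0x7CE (11 bits → U+07CE).

U+07CE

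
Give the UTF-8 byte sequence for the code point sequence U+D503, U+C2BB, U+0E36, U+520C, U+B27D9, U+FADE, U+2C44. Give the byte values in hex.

ED 94 83 EC 8A BB E0 B8 B6 E5 88 8C F2 B2 9F 99 EF AB 9E E2 B1 84

U+D503: 3-byte form → ED 94 83.
U+C2BB: 3-byte form → EC 8A BB.
U+0E36: 3-byte form → E0 B8 B6.
U+520C: 3-byte form → E5 88 8C.
U+B27D9: 4-byte form → F2 B2 9F 99.
U+FADE: 3-byte form → EF AB 9E.
U+2C44: 3-byte form → E2 B1 84.
Concatenated (22 bytes): ED 94 83 EC 8A BB E0 B8 B6 E5 88 8C F2 B2 9F 99 EF AB 9E E2 B1 84.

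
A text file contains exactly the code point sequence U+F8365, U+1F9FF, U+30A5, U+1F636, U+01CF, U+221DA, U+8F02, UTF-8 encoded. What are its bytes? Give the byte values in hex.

U+F8365: 4-byte form → F3 B8 8D A5.
U+1F9FF: 4-byte form → F0 9F A7 BF.
U+30A5: 3-byte form → E3 82 A5.
U+1F636: 4-byte form → F0 9F 98 B6.
U+01CF: 2-byte form → C7 8F.
U+221DA: 4-byte form → F0 A2 87 9A.
U+8F02: 3-byte form → E8 BC 82.
Concatenated (24 bytes): F3 B8 8D A5 F0 9F A7 BF E3 82 A5 F0 9F 98 B6 C7 8F F0 A2 87 9A E8 BC 82.

F3 B8 8D A5 F0 9F A7 BF E3 82 A5 F0 9F 98 B6 C7 8F F0 A2 87 9A E8 BC 82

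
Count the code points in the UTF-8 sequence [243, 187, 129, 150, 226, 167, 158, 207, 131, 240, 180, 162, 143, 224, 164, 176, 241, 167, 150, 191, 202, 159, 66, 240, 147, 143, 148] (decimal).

9

Byte at offset 0: 0xF3 = 11110011 → 4-byte char (#1). Advance 4.
Byte at offset 4: 0xE2 = 11100010 → 3-byte char (#2). Advance 3.
Byte at offset 7: 0xCF = 11001111 → 2-byte char (#3). Advance 2.
Byte at offset 9: 0xF0 = 11110000 → 4-byte char (#4). Advance 4.
Byte at offset 13: 0xE0 = 11100000 → 3-byte char (#5). Advance 3.
Byte at offset 16: 0xF1 = 11110001 → 4-byte char (#6). Advance 4.
Byte at offset 20: 0xCA = 11001010 → 2-byte char (#7). Advance 2.
Byte at offset 22: 0x42 = 01000010 → 1-byte char (#8). Advance 1.
Byte at offset 23: 0xF0 = 11110000 → 4-byte char (#9). Advance 4.
Reached end at offset 27 after 9 code points.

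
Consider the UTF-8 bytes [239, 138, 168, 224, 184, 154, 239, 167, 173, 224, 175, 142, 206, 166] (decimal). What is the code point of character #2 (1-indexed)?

Offset 0: leading byte 0xEF = 11101111 → 3-byte char #1 = EF 8A A8.
Offset 3: leading byte 0xE0 = 11100000 → 3-byte char #2 = E0 B8 9A.
Leading byte 0xE0 = 11100000 matches 1110xxxx → 3-byte sequence.
Byte 1: 0xE0 = 11100000, payload 0000 (4 bits).
Byte 2: 0xB8 = 10111000 (10xxxxxx ✓), payload 111000.
Byte 3: 0x9A = 10011010 (10xxxxxx ✓), payload 011010.
Concatenate: 0000111000011010 = 0xE1A (16 bits → U+0E1A).

U+0E1A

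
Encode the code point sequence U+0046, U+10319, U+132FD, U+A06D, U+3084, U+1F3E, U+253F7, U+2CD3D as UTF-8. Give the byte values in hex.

U+0046: 1-byte form → 46.
U+10319: 4-byte form → F0 90 8C 99.
U+132FD: 4-byte form → F0 93 8B BD.
U+A06D: 3-byte form → EA 81 AD.
U+3084: 3-byte form → E3 82 84.
U+1F3E: 3-byte form → E1 BC BE.
U+253F7: 4-byte form → F0 A5 8F B7.
U+2CD3D: 4-byte form → F0 AC B4 BD.
Concatenated (26 bytes): 46 F0 90 8C 99 F0 93 8B BD EA 81 AD E3 82 84 E1 BC BE F0 A5 8F B7 F0 AC B4 BD.

46 F0 90 8C 99 F0 93 8B BD EA 81 AD E3 82 84 E1 BC BE F0 A5 8F B7 F0 AC B4 BD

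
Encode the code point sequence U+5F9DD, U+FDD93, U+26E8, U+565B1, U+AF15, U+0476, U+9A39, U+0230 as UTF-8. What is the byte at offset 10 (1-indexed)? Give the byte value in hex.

0x9B

1-indexed offset 10 is 0-indexed offset 9.
U+5F9DD → 4-byte form F1 9F A7 9D at offsets 0–3.
U+FDD93 → 4-byte form F3 BD B6 93 at offsets 4–7.
U+26E8 → 3-byte form E2 9B A8 at offsets 8–10.
Offset 9 falls in char 3's range; it's byte 2 of E2 9B A8 = 0x9B.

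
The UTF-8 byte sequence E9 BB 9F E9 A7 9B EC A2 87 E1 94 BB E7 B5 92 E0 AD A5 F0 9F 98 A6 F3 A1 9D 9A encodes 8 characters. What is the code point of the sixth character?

U+0B65

Offset 0: leading byte 0xE9 = 11101001 → 3-byte char #1 = E9 BB 9F.
Offset 3: leading byte 0xE9 = 11101001 → 3-byte char #2 = E9 A7 9B.
Offset 6: leading byte 0xEC = 11101100 → 3-byte char #3 = EC A2 87.
Offset 9: leading byte 0xE1 = 11100001 → 3-byte char #4 = E1 94 BB.
Offset 12: leading byte 0xE7 = 11100111 → 3-byte char #5 = E7 B5 92.
Offset 15: leading byte 0xE0 = 11100000 → 3-byte char #6 = E0 AD A5.
Leading byte 0xE0 = 11100000 matches 1110xxxx → 3-byte sequence.
Byte 1: 0xE0 = 11100000, payload 0000 (4 bits).
Byte 2: 0xAD = 10101101 (10xxxxxx ✓), payload 101101.
Byte 3: 0xA5 = 10100101 (10xxxxxx ✓), payload 100101.
Concatenate: 0000101101100101 = 0xB65 (16 bits → U+0B65).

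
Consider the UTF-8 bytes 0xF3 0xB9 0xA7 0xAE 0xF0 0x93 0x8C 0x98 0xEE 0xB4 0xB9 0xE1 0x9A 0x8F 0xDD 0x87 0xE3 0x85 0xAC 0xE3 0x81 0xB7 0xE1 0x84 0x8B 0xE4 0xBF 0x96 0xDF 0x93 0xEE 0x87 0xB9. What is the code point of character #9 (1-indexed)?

Offset 0: leading byte 0xF3 = 11110011 → 4-byte char #1 = F3 B9 A7 AE.
Offset 4: leading byte 0xF0 = 11110000 → 4-byte char #2 = F0 93 8C 98.
Offset 8: leading byte 0xEE = 11101110 → 3-byte char #3 = EE B4 B9.
Offset 11: leading byte 0xE1 = 11100001 → 3-byte char #4 = E1 9A 8F.
Offset 14: leading byte 0xDD = 11011101 → 2-byte char #5 = DD 87.
Offset 16: leading byte 0xE3 = 11100011 → 3-byte char #6 = E3 85 AC.
Offset 19: leading byte 0xE3 = 11100011 → 3-byte char #7 = E3 81 B7.
Offset 22: leading byte 0xE1 = 11100001 → 3-byte char #8 = E1 84 8B.
Offset 25: leading byte 0xE4 = 11100100 → 3-byte char #9 = E4 BF 96.
Leading byte 0xE4 = 11100100 matches 1110xxxx → 3-byte sequence.
Byte 1: 0xE4 = 11100100, payload 0100 (4 bits).
Byte 2: 0xBF = 10111111 (10xxxxxx ✓), payload 111111.
Byte 3: 0x96 = 10010110 (10xxxxxx ✓), payload 010110.
Concatenate: 0100111111010110 = 0x4FD6 (16 bits → U+4FD6).

U+4FD6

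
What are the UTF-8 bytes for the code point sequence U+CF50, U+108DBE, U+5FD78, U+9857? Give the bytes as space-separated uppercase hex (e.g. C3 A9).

U+CF50: 3-byte form → EC BD 90.
U+108DBE: 4-byte form → F4 88 B6 BE.
U+5FD78: 4-byte form → F1 9F B5 B8.
U+9857: 3-byte form → E9 A1 97.
Concatenated (14 bytes): EC BD 90 F4 88 B6 BE F1 9F B5 B8 E9 A1 97.

EC BD 90 F4 88 B6 BE F1 9F B5 B8 E9 A1 97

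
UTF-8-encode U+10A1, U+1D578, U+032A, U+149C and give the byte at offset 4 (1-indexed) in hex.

1-indexed offset 4 is 0-indexed offset 3.
U+10A1 → 3-byte form E1 82 A1 at offsets 0–2.
U+1D578 → 4-byte form F0 9D 95 B8 at offsets 3–6.
Offset 3 falls in char 2's range; it's byte 1 of F0 9D 95 B8 = 0xF0.

0xF0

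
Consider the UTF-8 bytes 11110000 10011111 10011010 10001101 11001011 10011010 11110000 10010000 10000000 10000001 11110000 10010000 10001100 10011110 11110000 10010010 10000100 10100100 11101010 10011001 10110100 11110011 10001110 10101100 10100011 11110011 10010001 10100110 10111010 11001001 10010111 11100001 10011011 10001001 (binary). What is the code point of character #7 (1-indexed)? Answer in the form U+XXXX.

Offset 0: leading byte 0xF0 = 11110000 → 4-byte char #1 = F0 9F 9A 8D.
Offset 4: leading byte 0xCB = 11001011 → 2-byte char #2 = CB 9A.
Offset 6: leading byte 0xF0 = 11110000 → 4-byte char #3 = F0 90 80 81.
Offset 10: leading byte 0xF0 = 11110000 → 4-byte char #4 = F0 90 8C 9E.
Offset 14: leading byte 0xF0 = 11110000 → 4-byte char #5 = F0 92 84 A4.
Offset 18: leading byte 0xEA = 11101010 → 3-byte char #6 = EA 99 B4.
Offset 21: leading byte 0xF3 = 11110011 → 4-byte char #7 = F3 8E AC A3.
Leading byte 0xF3 = 11110011 matches 11110xxx → 4-byte sequence.
Byte 1: 0xF3 = 11110011, payload 011 (3 bits).
Byte 2: 0x8E = 10001110 (10xxxxxx ✓), payload 001110.
Byte 3: 0xAC = 10101100 (10xxxxxx ✓), payload 101100.
Byte 4: 0xA3 = 10100011 (10xxxxxx ✓), payload 100011.
Concatenate: 011001110101100100011 = 0xCEB23 (21 bits → U+CEB23).

U+CEB23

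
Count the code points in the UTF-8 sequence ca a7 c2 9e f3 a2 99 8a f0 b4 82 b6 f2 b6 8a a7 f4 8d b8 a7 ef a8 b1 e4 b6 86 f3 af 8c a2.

9

Byte at offset 0: 0xCA = 11001010 → 2-byte char (#1). Advance 2.
Byte at offset 2: 0xC2 = 11000010 → 2-byte char (#2). Advance 2.
Byte at offset 4: 0xF3 = 11110011 → 4-byte char (#3). Advance 4.
Byte at offset 8: 0xF0 = 11110000 → 4-byte char (#4). Advance 4.
Byte at offset 12: 0xF2 = 11110010 → 4-byte char (#5). Advance 4.
Byte at offset 16: 0xF4 = 11110100 → 4-byte char (#6). Advance 4.
Byte at offset 20: 0xEF = 11101111 → 3-byte char (#7). Advance 3.
Byte at offset 23: 0xE4 = 11100100 → 3-byte char (#8). Advance 3.
Byte at offset 26: 0xF3 = 11110011 → 4-byte char (#9). Advance 4.
Reached end at offset 30 after 9 code points.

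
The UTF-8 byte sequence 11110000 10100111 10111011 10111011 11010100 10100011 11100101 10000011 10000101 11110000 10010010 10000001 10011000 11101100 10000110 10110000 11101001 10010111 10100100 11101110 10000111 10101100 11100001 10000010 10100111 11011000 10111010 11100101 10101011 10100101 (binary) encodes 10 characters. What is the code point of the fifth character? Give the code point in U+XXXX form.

Offset 0: leading byte 0xF0 = 11110000 → 4-byte char #1 = F0 A7 BB BB.
Offset 4: leading byte 0xD4 = 11010100 → 2-byte char #2 = D4 A3.
Offset 6: leading byte 0xE5 = 11100101 → 3-byte char #3 = E5 83 85.
Offset 9: leading byte 0xF0 = 11110000 → 4-byte char #4 = F0 92 81 98.
Offset 13: leading byte 0xEC = 11101100 → 3-byte char #5 = EC 86 B0.
Leading byte 0xEC = 11101100 matches 1110xxxx → 3-byte sequence.
Byte 1: 0xEC = 11101100, payload 1100 (4 bits).
Byte 2: 0x86 = 10000110 (10xxxxxx ✓), payload 000110.
Byte 3: 0xB0 = 10110000 (10xxxxxx ✓), payload 110000.
Concatenate: 1100000110110000 = 0xC1B0 (16 bits → U+C1B0).

U+C1B0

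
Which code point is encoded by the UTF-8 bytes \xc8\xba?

Leading byte 0xC8 = 11001000 matches 110xxxxx → 2-byte sequence.
Byte 1: 0xC8 = 11001000, payload 01000 (5 bits).
Byte 2: 0xBA = 10111010 (10xxxxxx ✓), payload 111010.
Concatenate: 01000111010 = 0x23A (11 bits → U+023A).

U+023A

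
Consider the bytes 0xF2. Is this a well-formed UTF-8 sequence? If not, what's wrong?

Leading byte 0xF2 = 11110010 → 4-byte form, but only 1 byte is present.

invalid (sequence truncated)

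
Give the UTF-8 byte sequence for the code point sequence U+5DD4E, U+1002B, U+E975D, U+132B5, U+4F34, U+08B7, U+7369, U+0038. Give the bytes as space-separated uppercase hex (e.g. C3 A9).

F1 9D B5 8E F0 90 80 AB F3 A9 9D 9D F0 93 8A B5 E4 BC B4 E0 A2 B7 E7 8D A9 38

U+5DD4E: 4-byte form → F1 9D B5 8E.
U+1002B: 4-byte form → F0 90 80 AB.
U+E975D: 4-byte form → F3 A9 9D 9D.
U+132B5: 4-byte form → F0 93 8A B5.
U+4F34: 3-byte form → E4 BC B4.
U+08B7: 3-byte form → E0 A2 B7.
U+7369: 3-byte form → E7 8D A9.
U+0038: 1-byte form → 38.
Concatenated (26 bytes): F1 9D B5 8E F0 90 80 AB F3 A9 9D 9D F0 93 8A B5 E4 BC B4 E0 A2 B7 E7 8D A9 38.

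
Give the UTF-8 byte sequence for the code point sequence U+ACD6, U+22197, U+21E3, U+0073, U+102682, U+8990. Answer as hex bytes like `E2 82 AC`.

EA B3 96 F0 A2 86 97 E2 87 A3 73 F4 82 9A 82 E8 A6 90

U+ACD6: 3-byte form → EA B3 96.
U+22197: 4-byte form → F0 A2 86 97.
U+21E3: 3-byte form → E2 87 A3.
U+0073: 1-byte form → 73.
U+102682: 4-byte form → F4 82 9A 82.
U+8990: 3-byte form → E8 A6 90.
Concatenated (18 bytes): EA B3 96 F0 A2 86 97 E2 87 A3 73 F4 82 9A 82 E8 A6 90.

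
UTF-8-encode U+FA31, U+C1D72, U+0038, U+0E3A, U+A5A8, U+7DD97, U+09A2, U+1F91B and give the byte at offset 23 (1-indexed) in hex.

1-indexed offset 23 is 0-indexed offset 22.
U+FA31 → 3-byte form EF A8 B1 at offsets 0–2.
U+C1D72 → 4-byte form F3 81 B5 B2 at offsets 3–6.
U+0038 → 1-byte form 38 at offsets 7–7.
U+0E3A → 3-byte form E0 B8 BA at offsets 8–10.
U+A5A8 → 3-byte form EA 96 A8 at offsets 11–13.
U+7DD97 → 4-byte form F1 BD B6 97 at offsets 14–17.
U+09A2 → 3-byte form E0 A6 A2 at offsets 18–20.
U+1F91B → 4-byte form F0 9F A4 9B at offsets 21–24.
Offset 22 falls in char 8's range; it's byte 2 of F0 9F A4 9B = 0x9F.

0x9F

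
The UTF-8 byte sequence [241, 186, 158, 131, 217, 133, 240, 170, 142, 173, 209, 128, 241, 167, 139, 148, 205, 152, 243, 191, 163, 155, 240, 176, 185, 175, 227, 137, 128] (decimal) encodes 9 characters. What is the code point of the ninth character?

U+3240

Offset 0: leading byte 0xF1 = 11110001 → 4-byte char #1 = F1 BA 9E 83.
Offset 4: leading byte 0xD9 = 11011001 → 2-byte char #2 = D9 85.
Offset 6: leading byte 0xF0 = 11110000 → 4-byte char #3 = F0 AA 8E AD.
Offset 10: leading byte 0xD1 = 11010001 → 2-byte char #4 = D1 80.
Offset 12: leading byte 0xF1 = 11110001 → 4-byte char #5 = F1 A7 8B 94.
Offset 16: leading byte 0xCD = 11001101 → 2-byte char #6 = CD 98.
Offset 18: leading byte 0xF3 = 11110011 → 4-byte char #7 = F3 BF A3 9B.
Offset 22: leading byte 0xF0 = 11110000 → 4-byte char #8 = F0 B0 B9 AF.
Offset 26: leading byte 0xE3 = 11100011 → 3-byte char #9 = E3 89 80.
Leading byte 0xE3 = 11100011 matches 1110xxxx → 3-byte sequence.
Byte 1: 0xE3 = 11100011, payload 0011 (4 bits).
Byte 2: 0x89 = 10001001 (10xxxxxx ✓), payload 001001.
Byte 3: 0x80 = 10000000 (10xxxxxx ✓), payload 000000.
Concatenate: 0011001001000000 = 0x3240 (16 bits → U+3240).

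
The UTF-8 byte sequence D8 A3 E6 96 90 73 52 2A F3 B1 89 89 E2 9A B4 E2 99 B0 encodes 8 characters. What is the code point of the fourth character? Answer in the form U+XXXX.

Offset 0: leading byte 0xD8 = 11011000 → 2-byte char #1 = D8 A3.
Offset 2: leading byte 0xE6 = 11100110 → 3-byte char #2 = E6 96 90.
Offset 5: leading byte 0x73 = 01110011 → 1-byte char #3 = 73.
Offset 6: leading byte 0x52 = 01010010 → 1-byte char #4 = 52.
Leading byte 0x52 = 01010010 matches 0xxxxxxx → 1-byte sequence.
Byte 1: 0x52 = 01010010, payload 1010010 (7 bits).
Concatenate: 1010010 = 0x52 (7 bits → U+0052).

U+0052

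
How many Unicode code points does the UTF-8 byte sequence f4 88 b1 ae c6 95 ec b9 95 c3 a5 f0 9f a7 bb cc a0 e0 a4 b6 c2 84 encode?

Byte at offset 0: 0xF4 = 11110100 → 4-byte char (#1). Advance 4.
Byte at offset 4: 0xC6 = 11000110 → 2-byte char (#2). Advance 2.
Byte at offset 6: 0xEC = 11101100 → 3-byte char (#3). Advance 3.
Byte at offset 9: 0xC3 = 11000011 → 2-byte char (#4). Advance 2.
Byte at offset 11: 0xF0 = 11110000 → 4-byte char (#5). Advance 4.
Byte at offset 15: 0xCC = 11001100 → 2-byte char (#6). Advance 2.
Byte at offset 17: 0xE0 = 11100000 → 3-byte char (#7). Advance 3.
Byte at offset 20: 0xC2 = 11000010 → 2-byte char (#8). Advance 2.
Reached end at offset 22 after 8 code points.

8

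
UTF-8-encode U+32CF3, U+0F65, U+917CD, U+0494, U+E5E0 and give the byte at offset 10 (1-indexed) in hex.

1-indexed offset 10 is 0-indexed offset 9.
U+32CF3 → 4-byte form F0 B2 B3 B3 at offsets 0–3.
U+0F65 → 3-byte form E0 BD A5 at offsets 4–6.
U+917CD → 4-byte form F2 91 9F 8D at offsets 7–10.
Offset 9 falls in char 3's range; it's byte 3 of F2 91 9F 8D = 0x9F.

0x9F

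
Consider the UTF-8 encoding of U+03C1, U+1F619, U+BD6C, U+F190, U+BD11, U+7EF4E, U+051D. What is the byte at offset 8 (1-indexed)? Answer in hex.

1-indexed offset 8 is 0-indexed offset 7.
U+03C1 → 2-byte form CF 81 at offsets 0–1.
U+1F619 → 4-byte form F0 9F 98 99 at offsets 2–5.
U+BD6C → 3-byte form EB B5 AC at offsets 6–8.
Offset 7 falls in char 3's range; it's byte 2 of EB B5 AC = 0xB5.

0xB5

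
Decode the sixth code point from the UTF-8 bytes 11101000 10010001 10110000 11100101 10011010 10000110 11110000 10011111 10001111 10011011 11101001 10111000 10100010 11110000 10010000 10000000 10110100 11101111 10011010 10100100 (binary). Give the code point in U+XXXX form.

Offset 0: leading byte 0xE8 = 11101000 → 3-byte char #1 = E8 91 B0.
Offset 3: leading byte 0xE5 = 11100101 → 3-byte char #2 = E5 9A 86.
Offset 6: leading byte 0xF0 = 11110000 → 4-byte char #3 = F0 9F 8F 9B.
Offset 10: leading byte 0xE9 = 11101001 → 3-byte char #4 = E9 B8 A2.
Offset 13: leading byte 0xF0 = 11110000 → 4-byte char #5 = F0 90 80 B4.
Offset 17: leading byte 0xEF = 11101111 → 3-byte char #6 = EF 9A A4.
Leading byte 0xEF = 11101111 matches 1110xxxx → 3-byte sequence.
Byte 1: 0xEF = 11101111, payload 1111 (4 bits).
Byte 2: 0x9A = 10011010 (10xxxxxx ✓), payload 011010.
Byte 3: 0xA4 = 10100100 (10xxxxxx ✓), payload 100100.
Concatenate: 1111011010100100 = 0xF6A4 (16 bits → U+F6A4).

U+F6A4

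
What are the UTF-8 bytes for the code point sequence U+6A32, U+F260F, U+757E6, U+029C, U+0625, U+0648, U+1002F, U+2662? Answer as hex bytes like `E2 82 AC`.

E6 A8 B2 F3 B2 98 8F F1 B5 9F A6 CA 9C D8 A5 D9 88 F0 90 80 AF E2 99 A2

U+6A32: 3-byte form → E6 A8 B2.
U+F260F: 4-byte form → F3 B2 98 8F.
U+757E6: 4-byte form → F1 B5 9F A6.
U+029C: 2-byte form → CA 9C.
U+0625: 2-byte form → D8 A5.
U+0648: 2-byte form → D9 88.
U+1002F: 4-byte form → F0 90 80 AF.
U+2662: 3-byte form → E2 99 A2.
Concatenated (24 bytes): E6 A8 B2 F3 B2 98 8F F1 B5 9F A6 CA 9C D8 A5 D9 88 F0 90 80 AF E2 99 A2.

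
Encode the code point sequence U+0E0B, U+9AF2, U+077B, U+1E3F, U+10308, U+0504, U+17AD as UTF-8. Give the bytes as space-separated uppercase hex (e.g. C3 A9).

U+0E0B: 3-byte form → E0 B8 8B.
U+9AF2: 3-byte form → E9 AB B2.
U+077B: 2-byte form → DD BB.
U+1E3F: 3-byte form → E1 B8 BF.
U+10308: 4-byte form → F0 90 8C 88.
U+0504: 2-byte form → D4 84.
U+17AD: 3-byte form → E1 9E AD.
Concatenated (20 bytes): E0 B8 8B E9 AB B2 DD BB E1 B8 BF F0 90 8C 88 D4 84 E1 9E AD.

E0 B8 8B E9 AB B2 DD BB E1 B8 BF F0 90 8C 88 D4 84 E1 9E AD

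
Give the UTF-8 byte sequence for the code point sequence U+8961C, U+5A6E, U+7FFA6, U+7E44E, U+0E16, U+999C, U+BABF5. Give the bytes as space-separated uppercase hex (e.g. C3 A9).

F2 89 98 9C E5 A9 AE F1 BF BE A6 F1 BE 91 8E E0 B8 96 E9 A6 9C F2 BA AF B5

U+8961C: 4-byte form → F2 89 98 9C.
U+5A6E: 3-byte form → E5 A9 AE.
U+7FFA6: 4-byte form → F1 BF BE A6.
U+7E44E: 4-byte form → F1 BE 91 8E.
U+0E16: 3-byte form → E0 B8 96.
U+999C: 3-byte form → E9 A6 9C.
U+BABF5: 4-byte form → F2 BA AF B5.
Concatenated (25 bytes): F2 89 98 9C E5 A9 AE F1 BF BE A6 F1 BE 91 8E E0 B8 96 E9 A6 9C F2 BA AF B5.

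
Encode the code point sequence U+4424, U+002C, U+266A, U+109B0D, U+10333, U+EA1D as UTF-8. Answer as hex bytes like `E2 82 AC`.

U+4424: 3-byte form → E4 90 A4.
U+002C: 1-byte form → 2C.
U+266A: 3-byte form → E2 99 AA.
U+109B0D: 4-byte form → F4 89 AC 8D.
U+10333: 4-byte form → F0 90 8C B3.
U+EA1D: 3-byte form → EE A8 9D.
Concatenated (18 bytes): E4 90 A4 2C E2 99 AA F4 89 AC 8D F0 90 8C B3 EE A8 9D.

E4 90 A4 2C E2 99 AA F4 89 AC 8D F0 90 8C B3 EE A8 9D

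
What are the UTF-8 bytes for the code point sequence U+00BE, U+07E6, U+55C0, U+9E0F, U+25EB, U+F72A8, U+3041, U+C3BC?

U+00BE: 2-byte form → C2 BE.
U+07E6: 2-byte form → DF A6.
U+55C0: 3-byte form → E5 97 80.
U+9E0F: 3-byte form → E9 B8 8F.
U+25EB: 3-byte form → E2 97 AB.
U+F72A8: 4-byte form → F3 B7 8A A8.
U+3041: 3-byte form → E3 81 81.
U+C3BC: 3-byte form → EC 8E BC.
Concatenated (23 bytes): C2 BE DF A6 E5 97 80 E9 B8 8F E2 97 AB F3 B7 8A A8 E3 81 81 EC 8E BC.

C2 BE DF A6 E5 97 80 E9 B8 8F E2 97 AB F3 B7 8A A8 E3 81 81 EC 8E BC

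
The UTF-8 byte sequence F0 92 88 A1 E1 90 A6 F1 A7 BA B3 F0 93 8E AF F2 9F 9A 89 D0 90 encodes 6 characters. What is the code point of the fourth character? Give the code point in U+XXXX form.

Offset 0: leading byte 0xF0 = 11110000 → 4-byte char #1 = F0 92 88 A1.
Offset 4: leading byte 0xE1 = 11100001 → 3-byte char #2 = E1 90 A6.
Offset 7: leading byte 0xF1 = 11110001 → 4-byte char #3 = F1 A7 BA B3.
Offset 11: leading byte 0xF0 = 11110000 → 4-byte char #4 = F0 93 8E AF.
Leading byte 0xF0 = 11110000 matches 11110xxx → 4-byte sequence.
Byte 1: 0xF0 = 11110000, payload 000 (3 bits).
Byte 2: 0x93 = 10010011 (10xxxxxx ✓), payload 010011.
Byte 3: 0x8E = 10001110 (10xxxxxx ✓), payload 001110.
Byte 4: 0xAF = 10101111 (10xxxxxx ✓), payload 101111.
Concatenate: 000010011001110101111 = 0x133AF (21 bits → U+133AF).

U+133AF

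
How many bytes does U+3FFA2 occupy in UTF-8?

U+3FFA2 = 0x3FFA2. UTF-8 uses 1 byte below 0x80, 2 below 0x800, 3 below 0x10000, 4 up to 0x10FFFF. 0x3FFA2 is in U+10000–U+10FFFF → 4 bytes.

4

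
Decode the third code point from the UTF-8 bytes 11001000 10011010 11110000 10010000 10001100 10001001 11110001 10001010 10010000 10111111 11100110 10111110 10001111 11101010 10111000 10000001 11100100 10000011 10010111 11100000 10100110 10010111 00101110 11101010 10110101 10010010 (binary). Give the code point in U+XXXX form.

Offset 0: leading byte 0xC8 = 11001000 → 2-byte char #1 = C8 9A.
Offset 2: leading byte 0xF0 = 11110000 → 4-byte char #2 = F0 90 8C 89.
Offset 6: leading byte 0xF1 = 11110001 → 4-byte char #3 = F1 8A 90 BF.
Leading byte 0xF1 = 11110001 matches 11110xxx → 4-byte sequence.
Byte 1: 0xF1 = 11110001, payload 001 (3 bits).
Byte 2: 0x8A = 10001010 (10xxxxxx ✓), payload 001010.
Byte 3: 0x90 = 10010000 (10xxxxxx ✓), payload 010000.
Byte 4: 0xBF = 10111111 (10xxxxxx ✓), payload 111111.
Concatenate: 001001010010000111111 = 0x4A43F (21 bits → U+4A43F).

U+4A43F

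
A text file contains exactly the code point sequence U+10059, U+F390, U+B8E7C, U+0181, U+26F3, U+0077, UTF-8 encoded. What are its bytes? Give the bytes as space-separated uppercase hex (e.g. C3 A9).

U+10059: 4-byte form → F0 90 81 99.
U+F390: 3-byte form → EF 8E 90.
U+B8E7C: 4-byte form → F2 B8 B9 BC.
U+0181: 2-byte form → C6 81.
U+26F3: 3-byte form → E2 9B B3.
U+0077: 1-byte form → 77.
Concatenated (17 bytes): F0 90 81 99 EF 8E 90 F2 B8 B9 BC C6 81 E2 9B B3 77.

F0 90 81 99 EF 8E 90 F2 B8 B9 BC C6 81 E2 9B B3 77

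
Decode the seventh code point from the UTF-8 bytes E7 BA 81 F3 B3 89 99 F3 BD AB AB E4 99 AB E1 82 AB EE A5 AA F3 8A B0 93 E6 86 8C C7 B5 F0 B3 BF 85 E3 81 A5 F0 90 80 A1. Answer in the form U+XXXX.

U+CAC13

Offset 0: leading byte 0xE7 = 11100111 → 3-byte char #1 = E7 BA 81.
Offset 3: leading byte 0xF3 = 11110011 → 4-byte char #2 = F3 B3 89 99.
Offset 7: leading byte 0xF3 = 11110011 → 4-byte char #3 = F3 BD AB AB.
Offset 11: leading byte 0xE4 = 11100100 → 3-byte char #4 = E4 99 AB.
Offset 14: leading byte 0xE1 = 11100001 → 3-byte char #5 = E1 82 AB.
Offset 17: leading byte 0xEE = 11101110 → 3-byte char #6 = EE A5 AA.
Offset 20: leading byte 0xF3 = 11110011 → 4-byte char #7 = F3 8A B0 93.
Leading byte 0xF3 = 11110011 matches 11110xxx → 4-byte sequence.
Byte 1: 0xF3 = 11110011, payload 011 (3 bits).
Byte 2: 0x8A = 10001010 (10xxxxxx ✓), payload 001010.
Byte 3: 0xB0 = 10110000 (10xxxxxx ✓), payload 110000.
Byte 4: 0x93 = 10010011 (10xxxxxx ✓), payload 010011.
Concatenate: 011001010110000010011 = 0xCAC13 (21 bits → U+CAC13).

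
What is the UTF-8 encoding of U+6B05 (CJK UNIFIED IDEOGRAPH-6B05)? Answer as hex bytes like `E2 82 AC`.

U+6B05 = 0x6B05 = 27397 decimal. In range U+0800–U+FFFF → 3-byte form: 1110xxxx 10xxxxxx 10xxxxxx.
Binary (16 bits): 0110101100000101.
Split 4+6+6: 0110 | 101100 | 000101.
Byte 1: 11100110 = 0xE6.
Byte 2: 10101100 = 0xAC.
Byte 3: 10000101 = 0x85.

E6 AC 85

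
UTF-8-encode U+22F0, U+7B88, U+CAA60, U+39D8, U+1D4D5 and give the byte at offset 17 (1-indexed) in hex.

1-indexed offset 17 is 0-indexed offset 16.
U+22F0 → 3-byte form E2 8B B0 at offsets 0–2.
U+7B88 → 3-byte form E7 AE 88 at offsets 3–5.
U+CAA60 → 4-byte form F3 8A A9 A0 at offsets 6–9.
U+39D8 → 3-byte form E3 A7 98 at offsets 10–12.
U+1D4D5 → 4-byte form F0 9D 93 95 at offsets 13–16.
Offset 16 falls in char 5's range; it's byte 4 of F0 9D 93 95 = 0x95.

0x95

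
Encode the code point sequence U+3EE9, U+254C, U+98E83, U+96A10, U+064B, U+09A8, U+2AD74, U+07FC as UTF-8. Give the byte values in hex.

U+3EE9: 3-byte form → E3 BB A9.
U+254C: 3-byte form → E2 95 8C.
U+98E83: 4-byte form → F2 98 BA 83.
U+96A10: 4-byte form → F2 96 A8 90.
U+064B: 2-byte form → D9 8B.
U+09A8: 3-byte form → E0 A6 A8.
U+2AD74: 4-byte form → F0 AA B5 B4.
U+07FC: 2-byte form → DF BC.
Concatenated (25 bytes): E3 BB A9 E2 95 8C F2 98 BA 83 F2 96 A8 90 D9 8B E0 A6 A8 F0 AA B5 B4 DF BC.

E3 BB A9 E2 95 8C F2 98 BA 83 F2 96 A8 90 D9 8B E0 A6 A8 F0 AA B5 B4 DF BC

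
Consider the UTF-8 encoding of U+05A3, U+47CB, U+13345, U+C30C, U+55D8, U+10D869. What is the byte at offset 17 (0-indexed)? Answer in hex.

0xA1

U+05A3 → 2-byte form D6 A3 at offsets 0–1.
U+47CB → 3-byte form E4 9F 8B at offsets 2–4.
U+13345 → 4-byte form F0 93 8D 85 at offsets 5–8.
U+C30C → 3-byte form EC 8C 8C at offsets 9–11.
U+55D8 → 3-byte form E5 97 98 at offsets 12–14.
U+10D869 → 4-byte form F4 8D A1 A9 at offsets 15–18.
Offset 17 falls in char 6's range; it's byte 3 of F4 8D A1 A9 = 0xA1.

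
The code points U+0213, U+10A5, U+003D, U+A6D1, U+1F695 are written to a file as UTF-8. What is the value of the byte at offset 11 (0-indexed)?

U+0213 → 2-byte form C8 93 at offsets 0–1.
U+10A5 → 3-byte form E1 82 A5 at offsets 2–4.
U+003D → 1-byte form 3D at offsets 5–5.
U+A6D1 → 3-byte form EA 9B 91 at offsets 6–8.
U+1F695 → 4-byte form F0 9F 9A 95 at offsets 9–12.
Offset 11 falls in char 5's range; it's byte 3 of F0 9F 9A 95 = 0x9A.

0x9A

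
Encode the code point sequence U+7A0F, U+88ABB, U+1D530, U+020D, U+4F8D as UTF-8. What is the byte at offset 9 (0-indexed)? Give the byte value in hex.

0x94

U+7A0F → 3-byte form E7 A8 8F at offsets 0–2.
U+88ABB → 4-byte form F2 88 AA BB at offsets 3–6.
U+1D530 → 4-byte form F0 9D 94 B0 at offsets 7–10.
Offset 9 falls in char 3's range; it's byte 3 of F0 9D 94 B0 = 0x94.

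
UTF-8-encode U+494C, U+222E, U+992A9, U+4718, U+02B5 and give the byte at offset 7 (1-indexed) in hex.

0xF2

1-indexed offset 7 is 0-indexed offset 6.
U+494C → 3-byte form E4 A5 8C at offsets 0–2.
U+222E → 3-byte form E2 88 AE at offsets 3–5.
U+992A9 → 4-byte form F2 99 8A A9 at offsets 6–9.
Offset 6 falls in char 3's range; it's byte 1 of F2 99 8A A9 = 0xF2.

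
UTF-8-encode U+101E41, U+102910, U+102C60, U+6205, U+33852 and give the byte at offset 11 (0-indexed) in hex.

0xA0

U+101E41 → 4-byte form F4 81 B9 81 at offsets 0–3.
U+102910 → 4-byte form F4 82 A4 90 at offsets 4–7.
U+102C60 → 4-byte form F4 82 B1 A0 at offsets 8–11.
Offset 11 falls in char 3's range; it's byte 4 of F4 82 B1 A0 = 0xA0.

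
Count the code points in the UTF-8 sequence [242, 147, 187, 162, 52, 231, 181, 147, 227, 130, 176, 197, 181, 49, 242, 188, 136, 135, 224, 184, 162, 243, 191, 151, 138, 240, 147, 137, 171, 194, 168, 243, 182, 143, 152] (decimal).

12

Byte at offset 0: 0xF2 = 11110010 → 4-byte char (#1). Advance 4.
Byte at offset 4: 0x34 = 00110100 → 1-byte char (#2). Advance 1.
Byte at offset 5: 0xE7 = 11100111 → 3-byte char (#3). Advance 3.
Byte at offset 8: 0xE3 = 11100011 → 3-byte char (#4). Advance 3.
Byte at offset 11: 0xC5 = 11000101 → 2-byte char (#5). Advance 2.
Byte at offset 13: 0x31 = 00110001 → 1-byte char (#6). Advance 1.
Byte at offset 14: 0xF2 = 11110010 → 4-byte char (#7). Advance 4.
Byte at offset 18: 0xE0 = 11100000 → 3-byte char (#8). Advance 3.
Byte at offset 21: 0xF3 = 11110011 → 4-byte char (#9). Advance 4.
Byte at offset 25: 0xF0 = 11110000 → 4-byte char (#10). Advance 4.
Byte at offset 29: 0xC2 = 11000010 → 2-byte char (#11). Advance 2.
Byte at offset 31: 0xF3 = 11110011 → 4-byte char (#12). Advance 4.
Reached end at offset 35 after 12 code points.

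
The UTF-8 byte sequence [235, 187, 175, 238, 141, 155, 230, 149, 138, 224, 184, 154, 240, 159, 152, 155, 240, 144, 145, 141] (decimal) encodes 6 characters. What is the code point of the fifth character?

Offset 0: leading byte 0xEB = 11101011 → 3-byte char #1 = EB BB AF.
Offset 3: leading byte 0xEE = 11101110 → 3-byte char #2 = EE 8D 9B.
Offset 6: leading byte 0xE6 = 11100110 → 3-byte char #3 = E6 95 8A.
Offset 9: leading byte 0xE0 = 11100000 → 3-byte char #4 = E0 B8 9A.
Offset 12: leading byte 0xF0 = 11110000 → 4-byte char #5 = F0 9F 98 9B.
Leading byte 0xF0 = 11110000 matches 11110xxx → 4-byte sequence.
Byte 1: 0xF0 = 11110000, payload 000 (3 bits).
Byte 2: 0x9F = 10011111 (10xxxxxx ✓), payload 011111.
Byte 3: 0x98 = 10011000 (10xxxxxx ✓), payload 011000.
Byte 4: 0x9B = 10011011 (10xxxxxx ✓), payload 011011.
Concatenate: 000011111011000011011 = 0x1F61B (21 bits → U+1F61B).

U+1F61B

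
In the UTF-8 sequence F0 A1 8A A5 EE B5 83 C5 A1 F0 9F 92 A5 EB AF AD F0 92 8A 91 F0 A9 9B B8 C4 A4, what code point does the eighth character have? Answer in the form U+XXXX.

U+0124

Offset 0: leading byte 0xF0 = 11110000 → 4-byte char #1 = F0 A1 8A A5.
Offset 4: leading byte 0xEE = 11101110 → 3-byte char #2 = EE B5 83.
Offset 7: leading byte 0xC5 = 11000101 → 2-byte char #3 = C5 A1.
Offset 9: leading byte 0xF0 = 11110000 → 4-byte char #4 = F0 9F 92 A5.
Offset 13: leading byte 0xEB = 11101011 → 3-byte char #5 = EB AF AD.
Offset 16: leading byte 0xF0 = 11110000 → 4-byte char #6 = F0 92 8A 91.
Offset 20: leading byte 0xF0 = 11110000 → 4-byte char #7 = F0 A9 9B B8.
Offset 24: leading byte 0xC4 = 11000100 → 2-byte char #8 = C4 A4.
Leading byte 0xC4 = 11000100 matches 110xxxxx → 2-byte sequence.
Byte 1: 0xC4 = 11000100, payload 00100 (5 bits).
Byte 2: 0xA4 = 10100100 (10xxxxxx ✓), payload 100100.
Concatenate: 00100100100 = 0x124 (11 bits → U+0124).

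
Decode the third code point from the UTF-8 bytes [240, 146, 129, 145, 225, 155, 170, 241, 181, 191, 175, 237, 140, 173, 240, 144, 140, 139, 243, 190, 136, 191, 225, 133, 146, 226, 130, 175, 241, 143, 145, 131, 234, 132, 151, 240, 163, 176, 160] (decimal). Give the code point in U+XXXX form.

U+75FEF

Offset 0: leading byte 0xF0 = 11110000 → 4-byte char #1 = F0 92 81 91.
Offset 4: leading byte 0xE1 = 11100001 → 3-byte char #2 = E1 9B AA.
Offset 7: leading byte 0xF1 = 11110001 → 4-byte char #3 = F1 B5 BF AF.
Leading byte 0xF1 = 11110001 matches 11110xxx → 4-byte sequence.
Byte 1: 0xF1 = 11110001, payload 001 (3 bits).
Byte 2: 0xB5 = 10110101 (10xxxxxx ✓), payload 110101.
Byte 3: 0xBF = 10111111 (10xxxxxx ✓), payload 111111.
Byte 4: 0xAF = 10101111 (10xxxxxx ✓), payload 101111.
Concatenate: 001110101111111101111 = 0x75FEF (21 bits → U+75FEF).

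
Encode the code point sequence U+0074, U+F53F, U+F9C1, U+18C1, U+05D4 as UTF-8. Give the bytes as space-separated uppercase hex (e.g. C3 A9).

U+0074: 1-byte form → 74.
U+F53F: 3-byte form → EF 94 BF.
U+F9C1: 3-byte form → EF A7 81.
U+18C1: 3-byte form → E1 A3 81.
U+05D4: 2-byte form → D7 94.
Concatenated (12 bytes): 74 EF 94 BF EF A7 81 E1 A3 81 D7 94.

74 EF 94 BF EF A7 81 E1 A3 81 D7 94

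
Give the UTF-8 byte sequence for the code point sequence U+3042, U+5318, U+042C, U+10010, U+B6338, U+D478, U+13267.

E3 81 82 E5 8C 98 D0 AC F0 90 80 90 F2 B6 8C B8 ED 91 B8 F0 93 89 A7

U+3042: 3-byte form → E3 81 82.
U+5318: 3-byte form → E5 8C 98.
U+042C: 2-byte form → D0 AC.
U+10010: 4-byte form → F0 90 80 90.
U+B6338: 4-byte form → F2 B6 8C B8.
U+D478: 3-byte form → ED 91 B8.
U+13267: 4-byte form → F0 93 89 A7.
Concatenated (23 bytes): E3 81 82 E5 8C 98 D0 AC F0 90 80 90 F2 B6 8C B8 ED 91 B8 F0 93 89 A7.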